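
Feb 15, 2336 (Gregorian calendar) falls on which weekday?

Saturday

January 1, 2336 is a Wednesday.
February 15 is day 46 of the year, i.e. 45 days after Jan 1.
45 mod 7 = 3, so advance 3 weekdays from Wednesday: Saturday.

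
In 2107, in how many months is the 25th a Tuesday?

2

Check the 25th of each month of 2107: Jan 25: Tue, Feb 25: Fri, Mar 25: Fri, Apr 25: Mon, May 25: Wed, Jun 25: Sat, Jul 25: Mon, Aug 25: Thu, Sep 25: Sun, Oct 25: Tue, Nov 25: Fri, Dec 25: Sun.
Tuesday occurs in January, October — 2 months.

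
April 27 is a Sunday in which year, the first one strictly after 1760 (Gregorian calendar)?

1766

From one year to the next, a fixed date's weekday advances by 1, or by 2 when a Feb 29 lies between the two dates.
1760: April 27 is Sunday.
1761: Monday (+1)
1762: Tuesday (+1)
1763: Wednesday (+1)
1764: Friday (+2)
1765: Saturday (+1)
1766: Sunday (+1)
April 27 falls on a Sunday in 1766.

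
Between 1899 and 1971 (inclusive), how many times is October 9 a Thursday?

Track October 9's weekday year by year (advancing +1, or +2 across a Feb 29):
  1899: Mon  1900: Tue (+1)  1901: Wed (+1)  1902: Thu (+1) ✓  1903: Fri (+1)
  1904: Sun (+2)  1905: Mon (+1)  1906: Tue (+1)  1907: Wed (+1)  1908: Fri (+2)
  1909: Sat (+1)  1910: Sun (+1)  1911: Mon (+1)  1912: Wed (+2)  … (45 more years) …
  1958: Thu (+1) ✓  1959: Fri (+1)  1960: Sun (+2)  1961: Mon (+1)  1962: Tue (+1)
  1963: Wed (+1)  1964: Fri (+2)  1965: Sat (+1)  1966: Sun (+1)  1967: Mon (+1)
  1968: Wed (+2)  1969: Thu (+1) ✓  1970: Fri (+1)  1971: Sat (+1)
Thursday years: 1902, 1913, 1919, 1924, 1930, 1941, 1947, 1952, 1958, 1969 — 10 in total.

10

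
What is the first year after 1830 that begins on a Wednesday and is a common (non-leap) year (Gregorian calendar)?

1834

Jan 1 advances by 2 weekdays after a leap year and by 1 after a common year.
1830: Jan 1 is Friday.
1831: Saturday
1832: Sunday (leap)
1833: Tuesday
1834: Wednesday
1834 begins on a Wednesday and is a common year.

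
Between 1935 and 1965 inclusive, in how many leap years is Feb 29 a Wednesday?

1

Leap years in 1935–1965: 8 of them.
Feb 29 weekday advances by 5 (mod 7) from one leap year to the next four years later (or differs when a century non-leap intervenes).
Leap-day weekdays: 1936:Sat 1940:Thu 1944:Tue 1948:Sun 1952:Fri 1956:Wed✓ 1960:Mon 1964:Sat
Wednesday: 1956 → 1.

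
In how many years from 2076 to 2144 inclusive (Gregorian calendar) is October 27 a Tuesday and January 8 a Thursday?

8

Check each year's weekday for October 27 and January 8:
  2076: Tue/Wed  2077: Wed/Fri  2078: Thu/Sat  2079: Fri/Sun  2080: Sun/Mon  2081: Mon/Wed  2082: Tue/Thu ✓  2083: Wed/Fri  2084: Fri/Sat  2085: Sat/Mon  2086: Sun/Tue  2087: Mon/Wed  2088: Wed/Thu  2089: Thu/Sat  …(41 more)…  2131: Sat/Mon  2132: Mon/Tue  2133: Tue/Thu ✓  2134: Wed/Fri  2135: Thu/Sat  2136: Sat/Sun  2137: Sun/Tue  2138: Mon/Wed  2139: Tue/Thu ✓  2140: Thu/Fri  2141: Fri/Sun  2142: Sat/Mon  2143: Sun/Tue  2144: Tue/Wed
Both conditions hold in: 2082, 2093, 2099, 2105, 2111, 2122, 2133, 2139 — 8.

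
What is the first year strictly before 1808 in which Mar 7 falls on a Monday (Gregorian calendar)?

1803

From one year to the next, a fixed date's weekday advances by 1, or by 2 when a Feb 29 lies between the two dates.
1808: March 7 is Monday.
1807: Saturday (−2)
1806: Friday (−1)
1805: Thursday (−1)
1804: Wednesday (−1)
1803: Monday (−2)
Mar 7 falls on a Monday in 1803.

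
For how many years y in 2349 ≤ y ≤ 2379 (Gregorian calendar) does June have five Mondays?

June has 30 days; it has five Mondays when Monday falls among the first (month-length − 28) days — i.e. when June 1 is one of Monday/Sunday.
June 1 by year: 2349:Wed 2350:Thu 2351:Fri 2352:Sun✓ 2353:Mon✓ 2354:Tue 2355:Wed 2356:Fri 2357:Sat 2358:Sun✓ 2359:Mon✓ 2360:Wed 2361:Thu 2362:Fri 2363:Sat 2364:Mon✓ 2365:Tue 2366:Wed 2367:Thu 2368:Sat 2369:Sun✓ 2370:Mon✓ 2371:Tue 2372:Thu 2373:Fri 2374:Sat 2375:Sun✓ 2376:Tue 2377:Wed 2378:Thu 2379:Fri
Years with five Mondays: 2352, 2353, 2358, 2359, 2364, 2369, 2370, 2375 → 8.

8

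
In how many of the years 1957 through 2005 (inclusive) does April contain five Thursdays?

April has 30 days; it has five Thursdays when Thursday falls among the first (month-length − 28) days — i.e. when April 1 is one of Thursday/Wednesday.
April 1 by year: 1957:Mon 1958:Tue 1959:Wed✓ 1960:Fri 1961:Sat 1962:Sun 1963:Mon 1964:Wed✓ 1965:Thu✓ 1966:Fri 1967:Sat 1968:Mon 1969:Tue 1970:Wed✓ 1971:Thu✓ …(19 more)… 1991:Mon 1992:Wed✓ 1993:Thu✓ 1994:Fri 1995:Sat 1996:Mon 1997:Tue 1998:Wed✓ 1999:Thu✓ 2000:Sat 2001:Sun 2002:Mon 2003:Tue 2004:Thu✓ 2005:Fri
Years with five Thursdays: 1959, 1964, 1965, 1970, 1971, 1976, 1981, 1982, 1987, 1992, 1993, 1998, 1999, 2004 → 14.

14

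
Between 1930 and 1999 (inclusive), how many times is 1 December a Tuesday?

Track 1 December's weekday year by year (advancing +1, or +2 across a Feb 29):
  1930: Mon  1931: Tue (+1) ✓  1932: Thu (+2)  1933: Fri (+1)  1934: Sat (+1)
  1935: Sun (+1)  1936: Tue (+2) ✓  1937: Wed (+1)  1938: Thu (+1)  1939: Fri (+1)
  1940: Sun (+2)  1941: Mon (+1)  1942: Tue (+1) ✓  1943: Wed (+1)  … (42 more years) …
  1986: Mon (+1)  1987: Tue (+1) ✓  1988: Thu (+2)  1989: Fri (+1)  1990: Sat (+1)
  1991: Sun (+1)  1992: Tue (+2) ✓  1993: Wed (+1)  1994: Thu (+1)  1995: Fri (+1)
  1996: Sun (+2)  1997: Mon (+1)  1998: Tue (+1) ✓  1999: Wed (+1)
Tuesday years: 1931, 1936, 1942, 1953, 1959, 1964, 1970, 1981, 1987, 1992, 1998 — 11 in total.

11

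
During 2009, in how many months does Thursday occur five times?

A month of length L has five Thursdays iff its first Thursday is on day ≤ L−28 (so day 1–3 in a 31-day month, 1–2 in a 30-day month, day 1 in a leap February).
Checking each month of 2009: Jan starts Thu (31d) ✓; Feb starts Sun (28d); Mar starts Sun (31d); Apr starts Wed (30d) ✓; May starts Fri (31d); Jun starts Mon (30d); Jul starts Wed (31d) ✓; Aug starts Sat (31d); Sep starts Tue (30d); Oct starts Thu (31d) ✓; Nov starts Sun (30d); Dec starts Tue (31d) ✓.
Five-Thursday months: January, April, July, October, December → 5.

5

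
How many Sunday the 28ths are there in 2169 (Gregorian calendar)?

Check the 28th of each month of 2169: Jan 28: Sat, Feb 28: Tue, Mar 28: Tue, Apr 28: Fri, May 28: Sun, Jun 28: Wed, Jul 28: Fri, Aug 28: Mon, Sep 28: Thu, Oct 28: Sat, Nov 28: Tue, Dec 28: Thu.
Sunday occurs in May — 1 month.

1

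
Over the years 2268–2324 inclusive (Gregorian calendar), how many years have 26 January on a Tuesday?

8

Track 26 January's weekday year by year (advancing +1, or +2 across a Feb 29):
  2268: Sun  2269: Tue (+2) ✓  2270: Wed (+1)  2271: Thu (+1)  2272: Fri (+1)
  2273: Sun (+2)  2274: Mon (+1)  2275: Tue (+1) ✓  2276: Wed (+1)  2277: Fri (+2)
  2278: Sat (+1)  2279: Sun (+1)  2280: Mon (+1)  2281: Wed (+2)  … (29 more years) …
  2311: Thu (+1)  2312: Fri (+1)  2313: Sun (+2)  2314: Mon (+1)  2315: Tue (+1) ✓
  2316: Wed (+1)  2317: Fri (+2)  2318: Sat (+1)  2319: Sun (+1)  2320: Mon (+1)
  2321: Wed (+2)  2322: Thu (+1)  2323: Fri (+1)  2324: Sat (+1)
Tuesday years: 2269, 2275, 2286, 2292, 2297, 2304, 2309, 2315 — 8 in total.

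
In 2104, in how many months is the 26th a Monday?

1

Check the 26th of each month of 2104: Jan 26: Sat, Feb 26: Tue, Mar 26: Wed, Apr 26: Sat, May 26: Mon, Jun 26: Thu, Jul 26: Sat, Aug 26: Tue, Sep 26: Fri, Oct 26: Sun, Nov 26: Wed, Dec 26: Fri.
Monday occurs in May — 1 month.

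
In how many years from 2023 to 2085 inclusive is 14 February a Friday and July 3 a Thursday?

Check each year's weekday for 14 February and July 3:
  2023: Tue/Mon  2024: Wed/Wed  2025: Fri/Thu ✓  2026: Sat/Fri  2027: Sun/Sat  2028: Mon/Mon  2029: Wed/Tue  2030: Thu/Wed  2031: Fri/Thu ✓  2032: Sat/Sat  2033: Mon/Sun  2034: Tue/Mon  2035: Wed/Tue  2036: Thu/Thu  …(35 more)…  2072: Sun/Sun  2073: Tue/Mon  2074: Wed/Tue  2075: Thu/Wed  2076: Fri/Fri  2077: Sun/Sat  2078: Mon/Sun  2079: Tue/Mon  2080: Wed/Wed  2081: Fri/Thu ✓  2082: Sat/Fri  2083: Sun/Sat  2084: Mon/Mon  2085: Wed/Tue
Both conditions hold in: 2025, 2031, 2042, 2053, 2059, 2070, 2081 — 7.

7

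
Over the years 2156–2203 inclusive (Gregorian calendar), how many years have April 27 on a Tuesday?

7

Track April 27's weekday year by year (advancing +1, or +2 across a Feb 29):
  2156: Tue ✓  2157: Wed (+1)  2158: Thu (+1)  2159: Fri (+1)  2160: Sun (+2)
  2161: Mon (+1)  2162: Tue (+1) ✓  2163: Wed (+1)  2164: Fri (+2)  2165: Sat (+1)
  2166: Sun (+1)  2167: Mon (+1)  2168: Wed (+2)  2169: Thu (+1)  … (20 more years) …
  2190: Tue (+1) ✓  2191: Wed (+1)  2192: Fri (+2)  2193: Sat (+1)  2194: Sun (+1)
  2195: Mon (+1)  2196: Wed (+2)  2197: Thu (+1)  2198: Fri (+1)  2199: Sat (+1)
  2200: Sun (+1)  2201: Mon (+1)  2202: Tue (+1) ✓  2203: Wed (+1)
Tuesday years: 2156, 2162, 2173, 2179, 2184, 2190, 2202 — 7 in total.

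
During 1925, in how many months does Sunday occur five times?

4

A month of length L has five Sundays iff its first Sunday is on day ≤ L−28 (so day 1–3 in a 31-day month, 1–2 in a 30-day month, day 1 in a leap February).
Checking each month of 1925: Jan starts Thu (31d); Feb starts Sun (28d); Mar starts Sun (31d) ✓; Apr starts Wed (30d); May starts Fri (31d) ✓; Jun starts Mon (30d); Jul starts Wed (31d); Aug starts Sat (31d) ✓; Sep starts Tue (30d); Oct starts Thu (31d); Nov starts Sun (30d) ✓; Dec starts Tue (31d).
Five-Sunday months: March, May, August, November → 4.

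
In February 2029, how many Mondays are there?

4

February 2029 has 28 days and begins on Thursday.
The first Monday is February 5.
Mondays fall on 5, 12, 19, 26 — that's 4.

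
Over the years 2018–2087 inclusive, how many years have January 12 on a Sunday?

Track January 12's weekday year by year (advancing +1, or +2 across a Feb 29):
  2018: Fri  2019: Sat (+1)  2020: Sun (+1) ✓  2021: Tue (+2)  2022: Wed (+1)
  2023: Thu (+1)  2024: Fri (+1)  2025: Sun (+2) ✓  2026: Mon (+1)  2027: Tue (+1)
  2028: Wed (+1)  2029: Fri (+2)  2030: Sat (+1)  2031: Sun (+1) ✓  … (42 more years) …
  2074: Fri (+1)  2075: Sat (+1)  2076: Sun (+1) ✓  2077: Tue (+2)  2078: Wed (+1)
  2079: Thu (+1)  2080: Fri (+1)  2081: Sun (+2) ✓  2082: Mon (+1)  2083: Tue (+1)
  2084: Wed (+1)  2085: Fri (+2)  2086: Sat (+1)  2087: Sun (+1) ✓
Sunday years: 2020, 2025, 2031, 2042, 2048, 2053, 2059, 2070, 2076, 2081, 2087 — 11 in total.

11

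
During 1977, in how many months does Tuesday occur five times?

A month of length L has five Tuesdays iff its first Tuesday is on day ≤ L−28 (so day 1–3 in a 31-day month, 1–2 in a 30-day month, day 1 in a leap February).
Checking each month of 1977: Jan starts Sat (31d); Feb starts Tue (28d); Mar starts Tue (31d) ✓; Apr starts Fri (30d); May starts Sun (31d) ✓; Jun starts Wed (30d); Jul starts Fri (31d); Aug starts Mon (31d) ✓; Sep starts Thu (30d); Oct starts Sat (31d); Nov starts Tue (30d) ✓; Dec starts Thu (31d).
Five-Tuesday months: March, May, August, November → 4.

4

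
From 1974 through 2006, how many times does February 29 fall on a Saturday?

1

Leap years in 1974–2006: 8 of them.
Feb 29 weekday advances by 5 (mod 7) from one leap year to the next four years later (or differs when a century non-leap intervenes).
Leap-day weekdays: 1976:Sun 1980:Fri 1984:Wed 1988:Mon 1992:Sat✓ 1996:Thu 2000:Tue 2004:Sun
Saturday: 1992 → 1.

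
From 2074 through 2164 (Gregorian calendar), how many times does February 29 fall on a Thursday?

Leap years in 2074–2164: 22 of them.
Feb 29 weekday advances by 5 (mod 7) from one leap year to the next four years later (or differs when a century non-leap intervenes).
Leap-day weekdays: 2076:Sat 2080:Thu✓ 2084:Tue 2088:Sun 2092:Fri 2096:Wed 2104:Fri 2108:Wed 2112:Mon 2116:Sat 2120:Thu✓ 2124:Tue 2128:Sun 2132:Fri 2136:Wed 2140:Mon 2144:Sat 2148:Thu✓ 2152:Tue 2156:Sun 2160:Fri 2164:Wed
Thursday: 2080, 2120, 2148 → 3.

3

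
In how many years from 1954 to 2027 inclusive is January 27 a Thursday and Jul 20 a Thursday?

Check each year's weekday for January 27 and Jul 20:
  1954: Wed/Tue  1955: Thu/Wed  1956: Fri/Fri  1957: Sun/Sat  1958: Mon/Sun  1959: Tue/Mon  1960: Wed/Wed  1961: Fri/Thu  1962: Sat/Fri  1963: Sun/Sat  1964: Mon/Mon  1965: Wed/Tue  1966: Thu/Wed  1967: Fri/Thu  …(46 more)…  2014: Mon/Sun  2015: Tue/Mon  2016: Wed/Wed  2017: Fri/Thu  2018: Sat/Fri  2019: Sun/Sat  2020: Mon/Mon  2021: Wed/Tue  2022: Thu/Wed  2023: Fri/Thu  2024: Sat/Sat  2025: Mon/Sun  2026: Tue/Mon  2027: Wed/Tue
Both conditions hold in: 1972, 2000 — 2.

2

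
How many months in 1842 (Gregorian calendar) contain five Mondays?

4

A month of length L has five Mondays iff its first Monday is on day ≤ L−28 (so day 1–3 in a 31-day month, 1–2 in a 30-day month, day 1 in a leap February).
Checking each month of 1842: Jan starts Sat (31d) ✓; Feb starts Tue (28d); Mar starts Tue (31d); Apr starts Fri (30d); May starts Sun (31d) ✓; Jun starts Wed (30d); Jul starts Fri (31d); Aug starts Mon (31d) ✓; Sep starts Thu (30d); Oct starts Sat (31d) ✓; Nov starts Tue (30d); Dec starts Thu (31d).
Five-Monday months: January, May, August, October → 4.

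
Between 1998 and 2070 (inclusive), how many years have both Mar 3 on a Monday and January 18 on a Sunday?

0

Check each year's weekday for Mar 3 and January 18:
  1998: Tue/Sun  1999: Wed/Mon  2000: Fri/Tue  2001: Sat/Thu  2002: Sun/Fri  2003: Mon/Sat  2004: Wed/Sun  2005: Thu/Tue  2006: Fri/Wed  2007: Sat/Thu  2008: Mon/Fri  2009: Tue/Sun  2010: Wed/Mon  2011: Thu/Tue  …(45 more)…  2057: Sat/Thu  2058: Sun/Fri  2059: Mon/Sat  2060: Wed/Sun  2061: Thu/Tue  2062: Fri/Wed  2063: Sat/Thu  2064: Mon/Fri  2065: Tue/Sun  2066: Wed/Mon  2067: Thu/Tue  2068: Sat/Wed  2069: Sun/Fri  2070: Mon/Sat
Both conditions hold in: no year — 0.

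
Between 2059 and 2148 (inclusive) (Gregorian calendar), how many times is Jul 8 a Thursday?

Track Jul 8's weekday year by year (advancing +1, or +2 across a Feb 29):
  2059: Tue  2060: Thu (+2) ✓  2061: Fri (+1)  2062: Sat (+1)  2063: Sun (+1)
  2064: Tue (+2)  2065: Wed (+1)  2066: Thu (+1) ✓  2067: Fri (+1)  2068: Sun (+2)
  2069: Mon (+1)  2070: Tue (+1)  2071: Wed (+1)  2072: Fri (+2)  … (62 more years) …
  2135: Fri (+1)  2136: Sun (+2)  2137: Mon (+1)  2138: Tue (+1)  2139: Wed (+1)
  2140: Fri (+2)  2141: Sat (+1)  2142: Sun (+1)  2143: Mon (+1)  2144: Wed (+2)
  2145: Thu (+1) ✓  2146: Fri (+1)  2147: Sat (+1)  2148: Mon (+2)
Thursday years: 2060, 2066, 2077, 2083, 2088, 2094, 2100, 2106, 2117, 2123, 2128, 2134, 2145 — 13 in total.

13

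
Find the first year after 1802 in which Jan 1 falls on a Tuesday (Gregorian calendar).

1805

Jan 1 advances by 2 weekdays after a leap year and by 1 after a common year.
1802: Jan 1 is Friday.
1803: Saturday
1804: Sunday (leap)
1805: Tuesday
1805 begins on a Tuesday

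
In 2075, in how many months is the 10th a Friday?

1

Check the 10th of each month of 2075: Jan 10: Thu, Feb 10: Sun, Mar 10: Sun, Apr 10: Wed, May 10: Fri, Jun 10: Mon, Jul 10: Wed, Aug 10: Sat, Sep 10: Tue, Oct 10: Thu, Nov 10: Sun, Dec 10: Tue.
Friday occurs in May — 1 month.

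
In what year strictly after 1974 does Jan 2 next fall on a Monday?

From one year to the next, a fixed date's weekday advances by 1, or by 2 when a Feb 29 lies between the two dates.
1974: January 2 is Wednesday.
1975: Thursday (+1)
1976: Friday (+1)
1977: Sunday (+2)
1978: Monday (+1)
Jan 2 falls on a Monday in 1978.

1978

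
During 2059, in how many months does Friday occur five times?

4

A month of length L has five Fridays iff its first Friday is on day ≤ L−28 (so day 1–3 in a 31-day month, 1–2 in a 30-day month, day 1 in a leap February).
Checking each month of 2059: Jan starts Wed (31d) ✓; Feb starts Sat (28d); Mar starts Sat (31d); Apr starts Tue (30d); May starts Thu (31d) ✓; Jun starts Sun (30d); Jul starts Tue (31d); Aug starts Fri (31d) ✓; Sep starts Mon (30d); Oct starts Wed (31d) ✓; Nov starts Sat (30d); Dec starts Mon (31d).
Five-Friday months: January, May, August, October → 4.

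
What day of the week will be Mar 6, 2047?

January 1, 2047 is a Tuesday.
March 6 is day 65 of the year, i.e. 64 days after Jan 1.
64 mod 7 = 1, so advance 1 weekday from Tuesday: Wednesday.

Wednesday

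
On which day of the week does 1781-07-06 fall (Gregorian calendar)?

Friday

January 1, 1781 is a Monday.
July 6 is day 187 of the year, i.e. 186 days after Jan 1.
186 mod 7 = 4, so advance 4 weekdays from Monday: Friday.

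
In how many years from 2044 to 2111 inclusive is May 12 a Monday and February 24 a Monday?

7

Check each year's weekday for May 12 and February 24:
  2044: Thu/Wed  2045: Fri/Fri  2046: Sat/Sat  2047: Sun/Sun  2048: Tue/Mon  2049: Wed/Wed  2050: Thu/Thu  2051: Fri/Fri  2052: Sun/Sat  2053: Mon/Mon ✓  2054: Tue/Tue  2055: Wed/Wed  2056: Fri/Thu  2057: Sat/Sat  …(40 more)…  2098: Mon/Mon ✓  2099: Tue/Tue  2100: Wed/Wed  2101: Thu/Thu  2102: Fri/Fri  2103: Sat/Sat  2104: Mon/Sun  2105: Tue/Tue  2106: Wed/Wed  2107: Thu/Thu  2108: Sat/Fri  2109: Sun/Sun  2110: Mon/Mon ✓  2111: Tue/Tue
Both conditions hold in: 2053, 2059, 2070, 2081, 2087, 2098, 2110 — 7.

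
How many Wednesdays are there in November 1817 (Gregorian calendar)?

November 1817 has 30 days and begins on Saturday.
The first Wednesday is November 5.
Wednesdays fall on 5, 12, 19, 26 — that's 4.

4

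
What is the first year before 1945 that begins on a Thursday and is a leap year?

Jan 1 advances by 2 weekdays after a leap year and by 1 after a common year.
1945: Jan 1 is Monday.
1944: Saturday (leap)
1943: Friday
1942: Thursday
1941: Wednesday
1940: Monday (leap)
1939: Sunday
1938: Saturday
1937: Friday
1936: Wednesday (leap)
1935: Tuesday
1934: Monday
1933: Sunday
1932: Friday (leap)
1931: Thursday
1930: Wednesday
1929: Tuesday
1928: Sunday (leap)
1927: Saturday
1926: Friday
1925: Thursday
1924: Tuesday (leap)
1923: Monday
1922: Sunday
1921: Saturday
1920: Thursday (leap)
1920 begins on a Thursday and is a leap year.

1920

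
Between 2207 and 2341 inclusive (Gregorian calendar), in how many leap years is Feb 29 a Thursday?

Leap years in 2207–2341: 33 of them.
Feb 29 weekday advances by 5 (mod 7) from one leap year to the next four years later (or differs when a century non-leap intervenes).
Leap-day weekdays: 2208:Mon 2212:Sat 2216:Thu✓ 2220:Tue 2224:Sun 2228:Fri 2232:Wed 2236:Mon 2240:Sat 2244:Thu✓ 2248:Tue 2252:Sun 2256:Fri …(7 more)… 2288:Wed 2292:Mon 2296:Sat 2304:Mon 2308:Sat 2312:Thu✓ 2316:Tue 2320:Sun 2324:Fri 2328:Wed 2332:Mon 2336:Sat 2340:Thu✓
Thursday: 2216, 2244, 2272, 2312, 2340 → 5.

5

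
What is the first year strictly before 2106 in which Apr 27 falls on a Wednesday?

2101

From one year to the next, a fixed date's weekday advances by 1, or by 2 when a Feb 29 lies between the two dates.
2106: April 27 is Tuesday.
2105: Monday (−1)
2104: Sunday (−1)
2103: Friday (−2)
2102: Thursday (−1)
2101: Wednesday (−1)
Apr 27 falls on a Wednesday in 2101.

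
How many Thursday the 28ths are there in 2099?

1

Check the 28th of each month of 2099: Jan 28: Wed, Feb 28: Sat, Mar 28: Sat, Apr 28: Tue, May 28: Thu, Jun 28: Sun, Jul 28: Tue, Aug 28: Fri, Sep 28: Mon, Oct 28: Wed, Nov 28: Sat, Dec 28: Mon.
Thursday occurs in May — 1 month.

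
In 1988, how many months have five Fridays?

A month of length L has five Fridays iff its first Friday is on day ≤ L−28 (so day 1–3 in a 31-day month, 1–2 in a 30-day month, day 1 in a leap February).
Checking each month of 1988: Jan starts Fri (31d) ✓; Feb starts Mon (29d); Mar starts Tue (31d); Apr starts Fri (30d) ✓; May starts Sun (31d); Jun starts Wed (30d); Jul starts Fri (31d) ✓; Aug starts Mon (31d); Sep starts Thu (30d) ✓; Oct starts Sat (31d); Nov starts Tue (30d); Dec starts Thu (31d) ✓.
Five-Friday months: January, April, July, September, December → 5.

5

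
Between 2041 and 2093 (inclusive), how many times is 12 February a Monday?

Track 12 February's weekday year by year (advancing +1, or +2 across a Feb 29):
  2041: Tue  2042: Wed (+1)  2043: Thu (+1)  2044: Fri (+1)  2045: Sun (+2)
  2046: Mon (+1) ✓  2047: Tue (+1)  2048: Wed (+1)  2049: Fri (+2)  2050: Sat (+1)
  2051: Sun (+1)  2052: Mon (+1) ✓  2053: Wed (+2)  2054: Thu (+1)  … (25 more years) …
  2080: Mon (+1) ✓  2081: Wed (+2)  2082: Thu (+1)  2083: Fri (+1)  2084: Sat (+1)
  2085: Mon (+2) ✓  2086: Tue (+1)  2087: Wed (+1)  2088: Thu (+1)  2089: Sat (+2)
  2090: Sun (+1)  2091: Mon (+1) ✓  2092: Tue (+1)  2093: Thu (+2)
Monday years: 2046, 2052, 2057, 2063, 2074, 2080, 2085, 2091 — 8 in total.

8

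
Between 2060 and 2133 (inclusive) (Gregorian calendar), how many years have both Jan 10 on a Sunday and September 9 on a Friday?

Check each year's weekday for Jan 10 and September 9:
  2060: Sat/Thu  2061: Mon/Fri  2062: Tue/Sat  2063: Wed/Sun  2064: Thu/Tue  2065: Sat/Wed  2066: Sun/Thu  2067: Mon/Fri  2068: Tue/Sun  2069: Thu/Mon  2070: Fri/Tue  2071: Sat/Wed  2072: Sun/Fri ✓  2073: Tue/Sat  …(46 more)…  2120: Wed/Mon  2121: Fri/Tue  2122: Sat/Wed  2123: Sun/Thu  2124: Mon/Sat  2125: Wed/Sun  2126: Thu/Mon  2127: Fri/Tue  2128: Sat/Thu  2129: Mon/Fri  2130: Tue/Sat  2131: Wed/Sun  2132: Thu/Tue  2133: Sat/Wed
Both conditions hold in: 2072, 2112 — 2.

2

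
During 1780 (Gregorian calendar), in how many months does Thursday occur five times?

4

A month of length L has five Thursdays iff its first Thursday is on day ≤ L−28 (so day 1–3 in a 31-day month, 1–2 in a 30-day month, day 1 in a leap February).
Checking each month of 1780: Jan starts Sat (31d); Feb starts Tue (29d); Mar starts Wed (31d) ✓; Apr starts Sat (30d); May starts Mon (31d); Jun starts Thu (30d) ✓; Jul starts Sat (31d); Aug starts Tue (31d) ✓; Sep starts Fri (30d); Oct starts Sun (31d); Nov starts Wed (30d) ✓; Dec starts Fri (31d).
Five-Thursday months: March, June, August, November → 4.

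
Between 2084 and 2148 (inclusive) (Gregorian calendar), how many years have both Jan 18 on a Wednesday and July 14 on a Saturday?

Check each year's weekday for Jan 18 and July 14:
  2084: Tue/Fri  2085: Thu/Sat  2086: Fri/Sun  2087: Sat/Mon  2088: Sun/Wed  2089: Tue/Thu  2090: Wed/Fri  2091: Thu/Sat  2092: Fri/Mon  2093: Sun/Tue  2094: Mon/Wed  2095: Tue/Thu  2096: Wed/Sat ✓  2097: Fri/Sun  …(37 more)…  2135: Tue/Thu  2136: Wed/Sat ✓  2137: Fri/Sun  2138: Sat/Mon  2139: Sun/Tue  2140: Mon/Thu  2141: Wed/Fri  2142: Thu/Sat  2143: Fri/Sun  2144: Sat/Tue  2145: Mon/Wed  2146: Tue/Thu  2147: Wed/Fri  2148: Thu/Sun
Both conditions hold in: 2096, 2108, 2136 — 3.

3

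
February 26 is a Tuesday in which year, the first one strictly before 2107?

From one year to the next, a fixed date's weekday advances by 1, or by 2 when a Feb 29 lies between the two dates.
2107: February 26 is Saturday.
2106: Friday (−1)
2105: Thursday (−1)
2104: Tuesday (−2)
February 26 falls on a Tuesday in 2104.

2104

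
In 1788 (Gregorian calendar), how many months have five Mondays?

A month of length L has five Mondays iff its first Monday is on day ≤ L−28 (so day 1–3 in a 31-day month, 1–2 in a 30-day month, day 1 in a leap February).
Checking each month of 1788: Jan starts Tue (31d); Feb starts Fri (29d); Mar starts Sat (31d) ✓; Apr starts Tue (30d); May starts Thu (31d); Jun starts Sun (30d) ✓; Jul starts Tue (31d); Aug starts Fri (31d); Sep starts Mon (30d) ✓; Oct starts Wed (31d); Nov starts Sat (30d); Dec starts Mon (31d) ✓.
Five-Monday months: March, June, September, December → 4.

4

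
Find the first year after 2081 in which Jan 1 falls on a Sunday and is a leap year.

2096

Jan 1 advances by 2 weekdays after a leap year and by 1 after a common year.
2081: Jan 1 is Wednesday.
2082: Thursday
2083: Friday
2084: Saturday (leap)
2085: Monday
2086: Tuesday
2087: Wednesday
2088: Thursday (leap)
2089: Saturday
2090: Sunday
2091: Monday
2092: Tuesday (leap)
2093: Thursday
2094: Friday
2095: Saturday
2096: Sunday (leap)
2096 begins on a Sunday and is a leap year.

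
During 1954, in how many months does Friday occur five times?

5

A month of length L has five Fridays iff its first Friday is on day ≤ L−28 (so day 1–3 in a 31-day month, 1–2 in a 30-day month, day 1 in a leap February).
Checking each month of 1954: Jan starts Fri (31d) ✓; Feb starts Mon (28d); Mar starts Mon (31d); Apr starts Thu (30d) ✓; May starts Sat (31d); Jun starts Tue (30d); Jul starts Thu (31d) ✓; Aug starts Sun (31d); Sep starts Wed (30d); Oct starts Fri (31d) ✓; Nov starts Mon (30d); Dec starts Wed (31d) ✓.
Five-Friday months: January, April, July, October, December → 5.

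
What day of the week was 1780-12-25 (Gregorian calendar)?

Monday

January 1, 1780 is a Saturday.
December 25 is day 360 of the year, i.e. 359 days after Jan 1.
359 mod 7 = 2, so advance 2 weekdays from Saturday: Monday.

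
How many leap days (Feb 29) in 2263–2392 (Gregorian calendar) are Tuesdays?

Leap years in 2263–2392: 32 of them.
Feb 29 weekday advances by 5 (mod 7) from one leap year to the next four years later (or differs when a century non-leap intervenes).
Leap-day weekdays: 2264:Mon 2268:Sat 2272:Thu 2276:Tue✓ 2280:Sun 2284:Fri 2288:Wed 2292:Mon 2296:Sat 2304:Mon 2308:Sat 2312:Thu 2316:Tue✓ …(6 more)… 2344:Tue✓ 2348:Sun 2352:Fri 2356:Wed 2360:Mon 2364:Sat 2368:Thu 2372:Tue✓ 2376:Sun 2380:Fri 2384:Wed 2388:Mon 2392:Sat
Tuesday: 2276, 2316, 2344, 2372 → 4.

4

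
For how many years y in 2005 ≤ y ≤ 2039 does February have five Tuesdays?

February has 28 days (29 in leap years); it has five Tuesdays when Tuesday falls among the first (month-length − 28) days — i.e. when February 1 is Tuesday in a leap year (never in a common year).
February 1 by year: 2005:Tue 2006:Wed 2007:Thu 2008:Fri 2009:Sun 2010:Mon 2011:Tue 2012:Wed 2013:Fri 2014:Sat 2015:Sun 2016:Mon 2017:Wed 2018:Thu 2019:Fri …(5 more)… 2025:Sat 2026:Sun 2027:Mon 2028:Tue✓ 2029:Thu 2030:Fri 2031:Sat 2032:Sun 2033:Tue 2034:Wed 2035:Thu 2036:Fri 2037:Sun 2038:Mon 2039:Tue
Years with five Tuesdays: 2028 → 1.

1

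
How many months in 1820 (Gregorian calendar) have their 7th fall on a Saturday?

Check the 7th of each month of 1820: Jan 7: Fri, Feb 7: Mon, Mar 7: Tue, Apr 7: Fri, May 7: Sun, Jun 7: Wed, Jul 7: Fri, Aug 7: Mon, Sep 7: Thu, Oct 7: Sat, Nov 7: Tue, Dec 7: Thu.
Saturday occurs in October — 1 month.

1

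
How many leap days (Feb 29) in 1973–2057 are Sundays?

Leap years in 1973–2057: 21 of them.
Feb 29 weekday advances by 5 (mod 7) from one leap year to the next four years later (or differs when a century non-leap intervenes).
Leap-day weekdays: 1976:Sun✓ 1980:Fri 1984:Wed 1988:Mon 1992:Sat 1996:Thu 2000:Tue 2004:Sun✓ 2008:Fri 2012:Wed 2016:Mon 2020:Sat 2024:Thu 2028:Tue 2032:Sun✓ 2036:Fri 2040:Wed 2044:Mon 2048:Sat 2052:Thu 2056:Tue
Sunday: 1976, 2004, 2032 → 3.

3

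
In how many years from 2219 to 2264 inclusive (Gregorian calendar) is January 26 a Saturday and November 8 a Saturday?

Check each year's weekday for January 26 and November 8:
  2219: Tue/Mon  2220: Wed/Wed  2221: Fri/Thu  2222: Sat/Fri  2223: Sun/Sat  2224: Mon/Mon  2225: Wed/Tue  2226: Thu/Wed  2227: Fri/Thu  2228: Sat/Sat ✓  2229: Mon/Sun  2230: Tue/Mon  2231: Wed/Tue  2232: Thu/Thu  …(18 more)…  2251: Sun/Sat  2252: Mon/Mon  2253: Wed/Tue  2254: Thu/Wed  2255: Fri/Thu  2256: Sat/Sat ✓  2257: Mon/Sun  2258: Tue/Mon  2259: Wed/Tue  2260: Thu/Thu  2261: Sat/Fri  2262: Sun/Sat  2263: Mon/Sun  2264: Tue/Tue
Both conditions hold in: 2228, 2256 — 2.

2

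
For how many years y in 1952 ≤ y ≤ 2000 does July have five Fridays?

July has 31 days; it has five Fridays when Friday falls among the first (month-length − 28) days — i.e. when July 1 is one of Friday/Thursday/Wednesday.
July 1 by year: 1952:Tue 1953:Wed✓ 1954:Thu✓ 1955:Fri✓ 1956:Sun 1957:Mon 1958:Tue 1959:Wed✓ 1960:Fri✓ 1961:Sat 1962:Sun 1963:Mon 1964:Wed✓ 1965:Thu✓ 1966:Fri✓ …(19 more)… 1986:Tue 1987:Wed✓ 1988:Fri✓ 1989:Sat 1990:Sun 1991:Mon 1992:Wed✓ 1993:Thu✓ 1994:Fri✓ 1995:Sat 1996:Mon 1997:Tue 1998:Wed✓ 1999:Thu✓ 2000:Sat
Years with five Fridays: 1953, 1954, 1955, 1959, 1960, 1964, 1965, 1966, 1970, 1971, 1976, 1977, 1981, 1982, 1983, 1987, 1988, 1992, 1993, 1994, 1998, 1999 → 22.

22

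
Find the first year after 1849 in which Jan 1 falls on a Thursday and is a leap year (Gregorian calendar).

Jan 1 advances by 2 weekdays after a leap year and by 1 after a common year.
1849: Jan 1 is Monday.
1850: Tuesday
1851: Wednesday
1852: Thursday (leap)
1852 begins on a Thursday and is a leap year.

1852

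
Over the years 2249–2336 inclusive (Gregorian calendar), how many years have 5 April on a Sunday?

Track 5 April's weekday year by year (advancing +1, or +2 across a Feb 29):
  2249: Thu  2250: Fri (+1)  2251: Sat (+1)  2252: Mon (+2)  2253: Tue (+1)
  2254: Wed (+1)  2255: Thu (+1)  2256: Sat (+2)  2257: Sun (+1) ✓  2258: Mon (+1)
  2259: Tue (+1)  2260: Thu (+2)  2261: Fri (+1)  2262: Sat (+1)  … (60 more years) …
  2323: Thu (+1)  2324: Sat (+2)  2325: Sun (+1) ✓  2326: Mon (+1)  2327: Tue (+1)
  2328: Thu (+2)  2329: Fri (+1)  2330: Sat (+1)  2331: Sun (+1) ✓  2332: Tue (+2)
  2333: Wed (+1)  2334: Thu (+1)  2335: Fri (+1)  2336: Sun (+2) ✓
Sunday years: 2257, 2263, 2268, 2274, 2285, 2291, 2296, 2303, 2308, 2314, 2325, 2331, 2336 — 13 in total.

13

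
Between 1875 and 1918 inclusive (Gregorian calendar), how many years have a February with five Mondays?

2

February has 28 days (29 in leap years); it has five Mondays when Monday falls among the first (month-length − 28) days — i.e. when February 1 is Monday in a leap year (never in a common year).
February 1 by year: 1875:Mon 1876:Tue 1877:Thu 1878:Fri 1879:Sat 1880:Sun 1881:Tue 1882:Wed 1883:Thu 1884:Fri 1885:Sun 1886:Mon 1887:Tue 1888:Wed 1889:Fri …(14 more)… 1904:Mon✓ 1905:Wed 1906:Thu 1907:Fri 1908:Sat 1909:Mon 1910:Tue 1911:Wed 1912:Thu 1913:Sat 1914:Sun 1915:Mon 1916:Tue 1917:Thu 1918:Fri
Years with five Mondays: 1892, 1904 → 2.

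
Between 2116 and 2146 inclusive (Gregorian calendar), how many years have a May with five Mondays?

14

May has 31 days; it has five Mondays when Monday falls among the first (month-length − 28) days — i.e. when May 1 is one of Monday/Sunday/Saturday.
May 1 by year: 2116:Fri 2117:Sat✓ 2118:Sun✓ 2119:Mon✓ 2120:Wed 2121:Thu 2122:Fri 2123:Sat✓ 2124:Mon✓ 2125:Tue 2126:Wed 2127:Thu 2128:Sat✓ 2129:Sun✓ 2130:Mon✓ 2131:Tue 2132:Thu 2133:Fri 2134:Sat✓ 2135:Sun✓ 2136:Tue 2137:Wed 2138:Thu 2139:Fri 2140:Sun✓ 2141:Mon✓ 2142:Tue 2143:Wed 2144:Fri 2145:Sat✓ 2146:Sun✓
Years with five Mondays: 2117, 2118, 2119, 2123, 2124, 2128, 2129, 2130, 2134, 2135, 2140, 2141, 2145, 2146 → 14.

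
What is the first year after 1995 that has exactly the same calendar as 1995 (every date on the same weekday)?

2006

Two years share a calendar iff Jan 1 falls on the same weekday and both are leap or both are common. 1995: Jan 1 is Sunday, common year.
1996: Jan 1 Monday, leap
1997: Jan 1 Wednesday, common
1998: Jan 1 Thursday, common
1999: Jan 1 Friday, common
2000: Jan 1 Saturday, leap
2001: Jan 1 Monday, common
2002: Jan 1 Tuesday, common
2003: Jan 1 Wednesday, common
2004: Jan 1 Thursday, leap
2005: Jan 1 Saturday, common
2006: Jan 1 Sunday, common
2006 matches on both conditions.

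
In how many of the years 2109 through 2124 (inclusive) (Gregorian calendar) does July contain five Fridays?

July has 31 days; it has five Fridays when Friday falls among the first (month-length − 28) days — i.e. when July 1 is one of Friday/Thursday/Wednesday.
July 1 by year: 2109:Mon 2110:Tue 2111:Wed✓ 2112:Fri✓ 2113:Sat 2114:Sun 2115:Mon 2116:Wed✓ 2117:Thu✓ 2118:Fri✓ 2119:Sat 2120:Mon 2121:Tue 2122:Wed✓ 2123:Thu✓ 2124:Sat
Years with five Fridays: 2111, 2112, 2116, 2117, 2118, 2122, 2123 → 7.

7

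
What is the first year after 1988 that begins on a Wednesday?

1992

Jan 1 advances by 2 weekdays after a leap year and by 1 after a common year.
1988: Jan 1 is Friday (leap).
1989: Sunday
1990: Monday
1991: Tuesday
1992: Wednesday (leap)
1992 begins on a Wednesday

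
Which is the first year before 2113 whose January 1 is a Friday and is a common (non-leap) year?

2106

Jan 1 advances by 2 weekdays after a leap year and by 1 after a common year.
2113: Jan 1 is Sunday.
2112: Friday (leap)
2111: Thursday
2110: Wednesday
2109: Tuesday
2108: Sunday (leap)
2107: Saturday
2106: Friday
2106 begins on a Friday and is a common year.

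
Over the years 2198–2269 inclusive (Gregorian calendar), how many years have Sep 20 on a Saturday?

Track Sep 20's weekday year by year (advancing +1, or +2 across a Feb 29):
  2198: Thu  2199: Fri (+1)  2200: Sat (+1) ✓  2201: Sun (+1)  2202: Mon (+1)
  2203: Tue (+1)  2204: Thu (+2)  2205: Fri (+1)  2206: Sat (+1) ✓  2207: Sun (+1)
  2208: Tue (+2)  2209: Wed (+1)  2210: Thu (+1)  2211: Fri (+1)  … (44 more years) …
  2256: Sat (+2) ✓  2257: Sun (+1)  2258: Mon (+1)  2259: Tue (+1)  2260: Thu (+2)
  2261: Fri (+1)  2262: Sat (+1) ✓  2263: Sun (+1)  2264: Tue (+2)  2265: Wed (+1)
  2266: Thu (+1)  2267: Fri (+1)  2268: Sun (+2)  2269: Mon (+1)
Saturday years: 2200, 2206, 2217, 2223, 2228, 2234, 2245, 2251, 2256, 2262 — 10 in total.

10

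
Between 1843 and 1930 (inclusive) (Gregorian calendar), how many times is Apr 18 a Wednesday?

13

Track Apr 18's weekday year by year (advancing +1, or +2 across a Feb 29):
  1843: Tue  1844: Thu (+2)  1845: Fri (+1)  1846: Sat (+1)  1847: Sun (+1)
  1848: Tue (+2)  1849: Wed (+1) ✓  1850: Thu (+1)  1851: Fri (+1)  1852: Sun (+2)
  1853: Mon (+1)  1854: Tue (+1)  1855: Wed (+1) ✓  1856: Fri (+2)  … (60 more years) …
  1917: Wed (+1) ✓  1918: Thu (+1)  1919: Fri (+1)  1920: Sun (+2)  1921: Mon (+1)
  1922: Tue (+1)  1923: Wed (+1) ✓  1924: Fri (+2)  1925: Sat (+1)  1926: Sun (+1)
  1927: Mon (+1)  1928: Wed (+2) ✓  1929: Thu (+1)  1930: Fri (+1)
Wednesday years: 1849, 1855, 1860, 1866, 1877, 1883, 1888, 1894, 1900, 1906, 1917, 1923, 1928 — 13 in total.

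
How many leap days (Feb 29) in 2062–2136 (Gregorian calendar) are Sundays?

2

Leap years in 2062–2136: 18 of them.
Feb 29 weekday advances by 5 (mod 7) from one leap year to the next four years later (or differs when a century non-leap intervenes).
Leap-day weekdays: 2064:Fri 2068:Wed 2072:Mon 2076:Sat 2080:Thu 2084:Tue 2088:Sun✓ 2092:Fri 2096:Wed 2104:Fri 2108:Wed 2112:Mon 2116:Sat 2120:Thu 2124:Tue 2128:Sun✓ 2132:Fri 2136:Wed
Sunday: 2088, 2128 → 2.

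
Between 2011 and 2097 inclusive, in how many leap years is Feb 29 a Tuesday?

3

Leap years in 2011–2097: 22 of them.
Feb 29 weekday advances by 5 (mod 7) from one leap year to the next four years later (or differs when a century non-leap intervenes).
Leap-day weekdays: 2012:Wed 2016:Mon 2020:Sat 2024:Thu 2028:Tue✓ 2032:Sun 2036:Fri 2040:Wed 2044:Mon 2048:Sat 2052:Thu 2056:Tue✓ 2060:Sun 2064:Fri 2068:Wed 2072:Mon 2076:Sat 2080:Thu 2084:Tue✓ 2088:Sun 2092:Fri 2096:Wed
Tuesday: 2028, 2056, 2084 → 3.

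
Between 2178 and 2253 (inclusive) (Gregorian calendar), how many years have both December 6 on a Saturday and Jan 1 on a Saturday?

Check each year's weekday for December 6 and Jan 1:
  2178: Sun/Thu  2179: Mon/Fri  2180: Wed/Sat  2181: Thu/Mon  2182: Fri/Tue  2183: Sat/Wed  2184: Mon/Thu  2185: Tue/Sat  2186: Wed/Sun  2187: Thu/Mon  2188: Sat/Tue  2189: Sun/Thu  2190: Mon/Fri  2191: Tue/Sat  …(48 more)…  2240: Sun/Wed  2241: Mon/Fri  2242: Tue/Sat  2243: Wed/Sun  2244: Fri/Mon  2245: Sat/Wed  2246: Sun/Thu  2247: Mon/Fri  2248: Wed/Sat  2249: Thu/Mon  2250: Fri/Tue  2251: Sat/Wed  2252: Mon/Thu  2253: Tue/Sat
Both conditions hold in: no year — 0.

0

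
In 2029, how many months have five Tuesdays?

A month of length L has five Tuesdays iff its first Tuesday is on day ≤ L−28 (so day 1–3 in a 31-day month, 1–2 in a 30-day month, day 1 in a leap February).
Checking each month of 2029: Jan starts Mon (31d) ✓; Feb starts Thu (28d); Mar starts Thu (31d); Apr starts Sun (30d); May starts Tue (31d) ✓; Jun starts Fri (30d); Jul starts Sun (31d) ✓; Aug starts Wed (31d); Sep starts Sat (30d); Oct starts Mon (31d) ✓; Nov starts Thu (30d); Dec starts Sat (31d).
Five-Tuesday months: January, May, July, October → 4.

4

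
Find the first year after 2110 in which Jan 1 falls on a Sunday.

2113

Jan 1 advances by 2 weekdays after a leap year and by 1 after a common year.
2110: Jan 1 is Wednesday.
2111: Thursday
2112: Friday (leap)
2113: Sunday
2113 begins on a Sunday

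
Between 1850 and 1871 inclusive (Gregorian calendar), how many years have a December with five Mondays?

December has 31 days; it has five Mondays when Monday falls among the first (month-length − 28) days — i.e. when December 1 is one of Monday/Sunday/Saturday.
December 1 by year: 1850:Sun✓ 1851:Mon✓ 1852:Wed 1853:Thu 1854:Fri 1855:Sat✓ 1856:Mon✓ 1857:Tue 1858:Wed 1859:Thu 1860:Sat✓ 1861:Sun✓ 1862:Mon✓ 1863:Tue 1864:Thu 1865:Fri 1866:Sat✓ 1867:Sun✓ 1868:Tue 1869:Wed 1870:Thu 1871:Fri
Years with five Mondays: 1850, 1851, 1855, 1856, 1860, 1861, 1862, 1866, 1867 → 9.

9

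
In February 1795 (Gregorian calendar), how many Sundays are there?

4

February 1795 has 28 days and begins on Sunday.
The first Sunday is February 1.
Sundays fall on 1, 8, 15, 22 — that's 4.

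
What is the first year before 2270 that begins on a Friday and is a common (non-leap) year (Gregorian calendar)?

2269

Jan 1 advances by 2 weekdays after a leap year and by 1 after a common year.
2270: Jan 1 is Saturday.
2269: Friday
2269 begins on a Friday and is a common year.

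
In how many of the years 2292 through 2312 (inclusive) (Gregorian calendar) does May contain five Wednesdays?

May has 31 days; it has five Wednesdays when Wednesday falls among the first (month-length − 28) days — i.e. when May 1 is one of Wednesday/Tuesday/Monday.
May 1 by year: 2292:Sun 2293:Mon✓ 2294:Tue✓ 2295:Wed✓ 2296:Fri 2297:Sat 2298:Sun 2299:Mon✓ 2300:Tue✓ 2301:Wed✓ 2302:Thu 2303:Fri 2304:Sun 2305:Mon✓ 2306:Tue✓ 2307:Wed✓ 2308:Fri 2309:Sat 2310:Sun 2311:Mon✓ 2312:Wed✓
Years with five Wednesdays: 2293, 2294, 2295, 2299, 2300, 2301, 2305, 2306, 2307, 2311, 2312 → 11.

11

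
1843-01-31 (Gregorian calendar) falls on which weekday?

Tuesday

January 1, 1843 is a Sunday.
January 31 is day 31 of the year, i.e. 30 days after Jan 1.
30 mod 7 = 2, so advance 2 weekdays from Sunday: Tuesday.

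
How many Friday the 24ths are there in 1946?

1

Check the 24th of each month of 1946: Jan 24: Thu, Feb 24: Sun, Mar 24: Sun, Apr 24: Wed, May 24: Fri, Jun 24: Mon, Jul 24: Wed, Aug 24: Sat, Sep 24: Tue, Oct 24: Thu, Nov 24: Sun, Dec 24: Tue.
Friday occurs in May — 1 month.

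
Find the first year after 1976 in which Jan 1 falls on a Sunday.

Jan 1 advances by 2 weekdays after a leap year and by 1 after a common year.
1976: Jan 1 is Thursday (leap).
1977: Saturday
1978: Sunday
1978 begins on a Sunday

1978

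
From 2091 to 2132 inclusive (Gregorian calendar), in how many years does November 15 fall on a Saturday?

7

Track November 15's weekday year by year (advancing +1, or +2 across a Feb 29):
  2091: Thu  2092: Sat (+2) ✓  2093: Sun (+1)  2094: Mon (+1)  2095: Tue (+1)
  2096: Thu (+2)  2097: Fri (+1)  2098: Sat (+1) ✓  2099: Sun (+1)  2100: Mon (+1)
  2101: Tue (+1)  2102: Wed (+1)  2103: Thu (+1)  2104: Sat (+2) ✓  … (14 more years) …
  2119: Wed (+1)  2120: Fri (+2)  2121: Sat (+1) ✓  2122: Sun (+1)  2123: Mon (+1)
  2124: Wed (+2)  2125: Thu (+1)  2126: Fri (+1)  2127: Sat (+1) ✓  2128: Mon (+2)
  2129: Tue (+1)  2130: Wed (+1)  2131: Thu (+1)  2132: Sat (+2) ✓
Saturday years: 2092, 2098, 2104, 2110, 2121, 2127, 2132 — 7 in total.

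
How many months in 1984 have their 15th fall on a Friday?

Check the 15th of each month of 1984: Jan 15: Sun, Feb 15: Wed, Mar 15: Thu, Apr 15: Sun, May 15: Tue, Jun 15: Fri, Jul 15: Sun, Aug 15: Wed, Sep 15: Sat, Oct 15: Mon, Nov 15: Thu, Dec 15: Sat.
Friday occurs in June — 1 month.

1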